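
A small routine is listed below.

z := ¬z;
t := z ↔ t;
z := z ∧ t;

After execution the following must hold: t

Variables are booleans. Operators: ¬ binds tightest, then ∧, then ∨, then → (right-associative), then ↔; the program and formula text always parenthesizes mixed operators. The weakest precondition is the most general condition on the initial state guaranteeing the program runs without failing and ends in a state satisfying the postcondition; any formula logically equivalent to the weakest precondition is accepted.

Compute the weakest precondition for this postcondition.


Working backward. After the program, t must hold.
Before z := z ∧ t: t
Before t := z ↔ t: z ↔ t
Before z := ¬z: (¬z) ↔ t
Answer: WP = (¬z) ↔ t


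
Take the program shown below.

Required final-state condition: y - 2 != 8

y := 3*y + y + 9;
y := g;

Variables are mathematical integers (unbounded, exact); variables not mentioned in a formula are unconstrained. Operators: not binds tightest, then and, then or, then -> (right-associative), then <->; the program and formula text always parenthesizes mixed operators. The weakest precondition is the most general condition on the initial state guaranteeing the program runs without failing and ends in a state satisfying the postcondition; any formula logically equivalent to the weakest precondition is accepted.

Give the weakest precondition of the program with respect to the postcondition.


Working backward. After the program, the postcondition y - 2 != 8 must hold; in canonical form it is y != 10.
Before y := g: g != 10
Before y := 3*y + y + 9: g != 10
Answer: WP = g != 10


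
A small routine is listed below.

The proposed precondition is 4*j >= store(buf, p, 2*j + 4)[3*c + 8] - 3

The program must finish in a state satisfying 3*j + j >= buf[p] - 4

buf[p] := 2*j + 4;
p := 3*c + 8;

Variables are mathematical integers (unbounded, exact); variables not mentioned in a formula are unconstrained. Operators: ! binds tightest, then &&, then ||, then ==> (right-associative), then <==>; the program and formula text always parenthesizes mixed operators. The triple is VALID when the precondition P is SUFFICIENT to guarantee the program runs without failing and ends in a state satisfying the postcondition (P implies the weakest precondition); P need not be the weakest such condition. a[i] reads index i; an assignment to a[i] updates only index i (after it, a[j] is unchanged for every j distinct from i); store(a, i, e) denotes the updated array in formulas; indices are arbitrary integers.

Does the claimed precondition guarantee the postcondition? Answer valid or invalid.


Working backward. After the program, the postcondition 3*j + j >= buf[p] - 4 must hold; in canonical form it is 4*j >= buf[p] - 4.
Before p := 3*c + 8: 4*j >= buf[3*c + 8] - 4
Before buf[p] := 2*j + 4: 4*j >= store(buf, p, 2*j + 4)[3*c + 8] - 4
The weakest precondition is 4*j >= store(buf, p, 2*j + 4)[3*c + 8] - 4.
Check whether 4*j >= store(buf, p, 2*j + 4)[3*c + 8] - 3 implies it.
Every state satisfying the precondition satisfies the weakest precondition: the implication holds.
Answer: valid


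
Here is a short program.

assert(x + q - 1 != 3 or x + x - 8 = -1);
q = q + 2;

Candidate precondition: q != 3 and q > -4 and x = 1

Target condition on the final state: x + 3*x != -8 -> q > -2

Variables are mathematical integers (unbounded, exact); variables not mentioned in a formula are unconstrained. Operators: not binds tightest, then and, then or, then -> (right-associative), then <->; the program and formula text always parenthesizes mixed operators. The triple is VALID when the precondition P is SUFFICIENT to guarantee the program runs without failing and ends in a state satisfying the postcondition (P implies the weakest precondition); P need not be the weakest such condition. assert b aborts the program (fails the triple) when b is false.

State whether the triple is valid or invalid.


Working backward. After the program, the postcondition x + 3*x != -8 -> q > -2 must hold; in canonical form it is 4*x != -8 -> q > -2.
Before q := q + 2: 4*x != -8 -> q > -4
Before assert x + q - 1 != 3 or x + x - 8 = -1: (q + x != 4 or 2*x = 7) and (4*x != -8 -> q > -4)
The weakest precondition is (q + x != 4 or 2*x = 7) and (4*x != -8 -> q > -4).
Check whether q != 3 and q > -4 and x = 1 implies it.
Every state satisfying the precondition satisfies the weakest precondition: the implication holds.
Answer: valid


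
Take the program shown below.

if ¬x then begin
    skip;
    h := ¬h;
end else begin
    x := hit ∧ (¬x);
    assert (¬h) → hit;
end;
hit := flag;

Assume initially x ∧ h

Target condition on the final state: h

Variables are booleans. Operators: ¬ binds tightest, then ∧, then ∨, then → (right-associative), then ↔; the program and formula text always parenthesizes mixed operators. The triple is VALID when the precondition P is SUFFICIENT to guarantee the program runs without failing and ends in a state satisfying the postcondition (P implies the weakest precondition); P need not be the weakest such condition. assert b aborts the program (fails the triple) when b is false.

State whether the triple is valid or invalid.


Working backward. After the program, h must hold.
Before hit := flag: h
Then branch requires ¬h; else branch requires ((¬h) → hit) ∧ h.
Before the if: ((¬x) → (¬h)) ∧ (x → (((¬h) → hit) ∧ h))
The weakest precondition is ((¬x) → (¬h)) ∧ (x → (((¬h) → hit) ∧ h)).
Check whether x ∧ h implies it.
Every state satisfying the precondition satisfies the weakest precondition: the implication holds.
Answer: valid


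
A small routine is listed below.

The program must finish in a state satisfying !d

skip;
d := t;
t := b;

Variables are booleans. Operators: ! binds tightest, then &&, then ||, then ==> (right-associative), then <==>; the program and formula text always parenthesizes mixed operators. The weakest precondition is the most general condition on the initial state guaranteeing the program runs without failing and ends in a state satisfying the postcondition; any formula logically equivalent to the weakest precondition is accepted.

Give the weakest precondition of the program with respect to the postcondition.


Working backward. After the program, !d must hold.
Before t := b: !d
Before d := t: !t
Before skip: !t
Answer: WP = !t


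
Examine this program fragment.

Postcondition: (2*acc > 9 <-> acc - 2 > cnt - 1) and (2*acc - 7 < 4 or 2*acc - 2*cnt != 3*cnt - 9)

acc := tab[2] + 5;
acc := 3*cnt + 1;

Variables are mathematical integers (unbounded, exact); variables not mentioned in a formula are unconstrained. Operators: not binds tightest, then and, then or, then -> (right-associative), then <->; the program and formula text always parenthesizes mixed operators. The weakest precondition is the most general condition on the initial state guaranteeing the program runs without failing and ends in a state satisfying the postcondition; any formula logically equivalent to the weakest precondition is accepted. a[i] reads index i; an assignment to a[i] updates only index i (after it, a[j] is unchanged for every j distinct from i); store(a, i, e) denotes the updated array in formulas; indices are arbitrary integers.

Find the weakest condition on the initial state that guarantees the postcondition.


Working backward. After the program, the postcondition (2*acc > 9 <-> acc - 2 > cnt - 1) and (2*acc - 7 < 4 or 2*acc - 2*cnt != 3*cnt - 9) must hold; in canonical form it is (2*acc > 9 <-> acc > cnt + 1) and (2*acc < 11 or 2*acc != 5*cnt - 9).
Before acc := 3*cnt + 1: (6*cnt > 7 <-> 2*cnt > 0) and (6*cnt < 9 or cnt != -11)
Before acc := tab[2] + 5: (6*cnt > 7 <-> 2*cnt > 0) and (6*cnt < 9 or cnt != -11)
Answer: WP = (6*cnt > 7 <-> 2*cnt > 0) and (6*cnt < 9 or cnt != -11)


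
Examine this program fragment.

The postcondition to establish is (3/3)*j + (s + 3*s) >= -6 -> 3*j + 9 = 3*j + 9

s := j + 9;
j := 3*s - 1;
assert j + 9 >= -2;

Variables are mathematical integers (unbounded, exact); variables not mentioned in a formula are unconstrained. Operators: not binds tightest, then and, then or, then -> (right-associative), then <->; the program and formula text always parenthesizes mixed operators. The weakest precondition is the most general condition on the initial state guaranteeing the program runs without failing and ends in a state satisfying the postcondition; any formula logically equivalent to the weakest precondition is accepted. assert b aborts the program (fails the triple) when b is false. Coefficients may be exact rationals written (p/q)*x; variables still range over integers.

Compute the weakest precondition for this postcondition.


Working backward. After the program, the postcondition (3/3)*j + (s + 3*s) >= -6 -> 3*j + 9 = 3*j + 9 must hold; in canonical form it is true.
Before assert j + 9 >= -2: j >= -11
Before j := 3*s - 1: 3*s >= -10
Before s := j + 9: 3*j >= -37
Answer: WP = 3*j >= -37


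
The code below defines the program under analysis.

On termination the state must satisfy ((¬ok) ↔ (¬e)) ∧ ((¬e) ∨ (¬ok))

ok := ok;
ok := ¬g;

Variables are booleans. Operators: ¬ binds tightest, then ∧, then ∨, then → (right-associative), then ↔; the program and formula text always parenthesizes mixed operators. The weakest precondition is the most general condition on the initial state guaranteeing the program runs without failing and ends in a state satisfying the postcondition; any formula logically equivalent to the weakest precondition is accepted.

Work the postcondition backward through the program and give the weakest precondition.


Working backward. After the program, ((¬ok) ↔ (¬e)) ∧ ((¬e) ∨ (¬ok)) must hold.
Before ok := ¬g: (g ↔ (¬e)) ∧ ((¬e) ∨ g)
Before ok := ok: (g ↔ (¬e)) ∧ ((¬e) ∨ g)
Answer: WP = (g ↔ (¬e)) ∧ ((¬e) ∨ g)


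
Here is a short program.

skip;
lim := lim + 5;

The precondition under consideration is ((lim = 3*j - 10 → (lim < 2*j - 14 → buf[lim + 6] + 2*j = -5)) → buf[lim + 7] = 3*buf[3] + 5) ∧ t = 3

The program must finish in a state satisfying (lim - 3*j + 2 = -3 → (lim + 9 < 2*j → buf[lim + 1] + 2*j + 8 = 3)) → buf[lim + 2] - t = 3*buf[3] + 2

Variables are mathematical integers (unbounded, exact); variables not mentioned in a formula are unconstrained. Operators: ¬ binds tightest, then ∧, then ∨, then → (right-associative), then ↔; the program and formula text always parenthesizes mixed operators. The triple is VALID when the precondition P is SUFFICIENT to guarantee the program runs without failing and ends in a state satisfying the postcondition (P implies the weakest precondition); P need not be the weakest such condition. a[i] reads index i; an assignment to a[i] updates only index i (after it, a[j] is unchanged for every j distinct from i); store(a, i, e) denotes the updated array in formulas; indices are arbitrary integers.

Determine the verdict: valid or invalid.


Working backward. After the program, the postcondition (lim - 3*j + 2 = -3 → (lim + 9 < 2*j → buf[lim + 1] + 2*j + 8 = 3)) → buf[lim + 2] - t = 3*buf[3] + 2 must hold; in canonical form it is (lim = 3*j - 5 → (lim < 2*j - 9 → buf[lim + 1] + 2*j = -5)) → buf[lim + 2] = 3*buf[3] + t + 2.
Before lim := lim + 5: (lim = 3*j - 10 → (lim < 2*j - 14 → buf[lim + 6] + 2*j = -5)) → buf[lim + 7] = 3*buf[3] + t + 2
Before skip: (lim = 3*j - 10 → (lim < 2*j - 14 → buf[lim + 6] + 2*j = -5)) → buf[lim + 7] = 3*buf[3] + t + 2
The weakest precondition is (lim = 3*j - 10 → (lim < 2*j - 14 → buf[lim + 6] + 2*j = -5)) → buf[lim + 7] = 3*buf[3] + t + 2.
Check whether ((lim = 3*j - 10 → (lim < 2*j - 14 → buf[lim + 6] + 2*j = -5)) → buf[lim + 7] = 3*buf[3] + 5) ∧ t = 3 implies it.
Every state satisfying the precondition satisfies the weakest precondition: the implication holds.
Answer: valid


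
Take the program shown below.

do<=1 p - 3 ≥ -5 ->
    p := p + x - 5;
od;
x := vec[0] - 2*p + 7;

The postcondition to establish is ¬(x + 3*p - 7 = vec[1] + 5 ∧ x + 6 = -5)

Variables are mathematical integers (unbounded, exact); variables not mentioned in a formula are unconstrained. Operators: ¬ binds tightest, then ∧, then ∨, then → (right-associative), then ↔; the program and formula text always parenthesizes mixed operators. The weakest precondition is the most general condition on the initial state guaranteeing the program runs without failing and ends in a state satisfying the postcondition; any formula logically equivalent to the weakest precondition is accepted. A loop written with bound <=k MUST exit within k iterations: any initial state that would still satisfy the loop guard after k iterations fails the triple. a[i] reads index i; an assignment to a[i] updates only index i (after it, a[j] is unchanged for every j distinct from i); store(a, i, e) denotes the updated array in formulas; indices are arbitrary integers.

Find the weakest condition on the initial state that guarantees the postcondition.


Working backward. After the program, the postcondition ¬(x + 3*p - 7 = vec[1] + 5 ∧ x + 6 = -5) must hold; in canonical form it is ¬(3*p + x = vec[1] + 12 ∧ x = -11).
Before x := vec[0] - 2*p + 7: ¬(vec[0] + p = vec[1] + 5 ∧ vec[0] = 2*p - 18)
Before the loop (bound <=1), unroll the exhaustion recursion (WP_0 = exit-now case; WP_j = one more guarded iteration, up to j = 1):
  WP_0: (¬(p ≥ -2)) ∧ (¬(vec[0] + p = vec[1] + 5 ∧ vec[0] = 2*p - 18))
  WP_1: (p ≥ -2 → ((¬(p + x ≥ 3)) ∧ (¬(vec[0] + p + x = vec[1] + 10 ∧ vec[0] = 2*p + 2*x - 28)))) ∧ ((¬(p ≥ -2)) → (¬(vec[0] + p = vec[1] + 5 ∧ vec[0] = 2*p - 18)))
So before the loop: (p ≥ -2 → ((¬(p + x ≥ 3)) ∧ (¬(vec[0] + p + x = vec[1] + 10 ∧ vec[0] = 2*p + 2*x - 28)))) ∧ ((¬(p ≥ -2)) → (¬(vec[0] + p = vec[1] + 5 ∧ vec[0] = 2*p - 18)))
Answer: WP = (p ≥ -2 → ((¬(p + x ≥ 3)) ∧ (¬(vec[0] + p + x = vec[1] + 10 ∧ vec[0] = 2*p + 2*x - 28)))) ∧ ((¬(p ≥ -2)) → (¬(vec[0] + p = vec[1] + 5 ∧ vec[0] = 2*p - 18)))


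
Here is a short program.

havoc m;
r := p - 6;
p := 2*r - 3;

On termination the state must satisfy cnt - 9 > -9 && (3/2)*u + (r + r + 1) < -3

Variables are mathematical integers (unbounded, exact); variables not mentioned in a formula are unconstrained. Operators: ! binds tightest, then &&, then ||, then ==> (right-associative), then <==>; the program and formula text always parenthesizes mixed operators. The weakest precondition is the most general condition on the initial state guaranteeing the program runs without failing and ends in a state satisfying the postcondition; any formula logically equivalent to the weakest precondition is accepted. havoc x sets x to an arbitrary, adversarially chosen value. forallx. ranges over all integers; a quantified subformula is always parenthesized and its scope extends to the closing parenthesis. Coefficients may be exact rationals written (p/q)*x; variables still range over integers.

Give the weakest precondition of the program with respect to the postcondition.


Working backward. After the program, the postcondition cnt - 9 > -9 && (3/2)*u + (r + r + 1) < -3 must hold; in canonical form it is cnt > 0 && 2*r + (3/2)*u < -4.
Before p := 2*r - 3: cnt > 0 && 2*r + (3/2)*u < -4
Before r := p - 6: cnt > 0 && 2*p + (3/2)*u < 8
Before havoc m: cnt > 0 && 2*p + (3/2)*u < 8
Answer: WP = cnt > 0 && 2*p + (3/2)*u < 8


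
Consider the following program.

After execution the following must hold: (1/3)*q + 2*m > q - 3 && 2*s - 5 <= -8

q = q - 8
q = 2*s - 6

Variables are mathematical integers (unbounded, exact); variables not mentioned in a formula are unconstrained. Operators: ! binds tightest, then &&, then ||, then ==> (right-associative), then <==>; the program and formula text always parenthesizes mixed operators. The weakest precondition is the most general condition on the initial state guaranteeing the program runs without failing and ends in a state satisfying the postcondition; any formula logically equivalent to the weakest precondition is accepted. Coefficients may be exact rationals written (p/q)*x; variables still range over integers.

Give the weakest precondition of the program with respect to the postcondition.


Working backward. After the program, the postcondition (1/3)*q + 2*m > q - 3 && 2*s - 5 <= -8 must hold; in canonical form it is 2*m > (2/3)*q - 3 && 2*s <= -3.
Before q := 2*s - 6: 2*m > (4/3)*s - 7 && 2*s <= -3
Before q := q - 8: 2*m > (4/3)*s - 7 && 2*s <= -3
Answer: WP = 2*m > (4/3)*s - 7 && 2*s <= -3


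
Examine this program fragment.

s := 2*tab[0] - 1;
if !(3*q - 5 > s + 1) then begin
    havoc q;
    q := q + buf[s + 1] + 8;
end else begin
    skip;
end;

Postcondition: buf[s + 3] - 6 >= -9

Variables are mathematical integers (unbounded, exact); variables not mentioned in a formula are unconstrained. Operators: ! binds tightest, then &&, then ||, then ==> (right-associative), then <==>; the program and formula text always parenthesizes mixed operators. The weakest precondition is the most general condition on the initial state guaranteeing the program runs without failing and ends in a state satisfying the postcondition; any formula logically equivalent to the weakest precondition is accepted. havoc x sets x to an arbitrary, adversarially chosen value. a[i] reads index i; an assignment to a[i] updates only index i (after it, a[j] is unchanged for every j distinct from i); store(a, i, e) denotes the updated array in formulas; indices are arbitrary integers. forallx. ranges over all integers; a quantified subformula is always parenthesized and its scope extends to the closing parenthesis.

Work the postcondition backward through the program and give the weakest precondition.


Working backward. After the program, the postcondition buf[s + 3] - 6 >= -9 must hold; in canonical form it is buf[s + 3] >= -3.
Then branch requires buf[s + 3] >= -3; else branch requires buf[s + 3] >= -3.
Before the if: ((!(3*q > s + 6)) ==> buf[s + 3] >= -3) && (3*q > s + 6 ==> buf[s + 3] >= -3)
Before s := 2*tab[0] - 1: ((!(3*q > 2*tab[0] + 5)) ==> buf[2*tab[0] + 2] >= -3) && (3*q > 2*tab[0] + 5 ==> buf[2*tab[0] + 2] >= -3)
Answer: WP = ((!(3*q > 2*tab[0] + 5)) ==> buf[2*tab[0] + 2] >= -3) && (3*q > 2*tab[0] + 5 ==> buf[2*tab[0] + 2] >= -3)


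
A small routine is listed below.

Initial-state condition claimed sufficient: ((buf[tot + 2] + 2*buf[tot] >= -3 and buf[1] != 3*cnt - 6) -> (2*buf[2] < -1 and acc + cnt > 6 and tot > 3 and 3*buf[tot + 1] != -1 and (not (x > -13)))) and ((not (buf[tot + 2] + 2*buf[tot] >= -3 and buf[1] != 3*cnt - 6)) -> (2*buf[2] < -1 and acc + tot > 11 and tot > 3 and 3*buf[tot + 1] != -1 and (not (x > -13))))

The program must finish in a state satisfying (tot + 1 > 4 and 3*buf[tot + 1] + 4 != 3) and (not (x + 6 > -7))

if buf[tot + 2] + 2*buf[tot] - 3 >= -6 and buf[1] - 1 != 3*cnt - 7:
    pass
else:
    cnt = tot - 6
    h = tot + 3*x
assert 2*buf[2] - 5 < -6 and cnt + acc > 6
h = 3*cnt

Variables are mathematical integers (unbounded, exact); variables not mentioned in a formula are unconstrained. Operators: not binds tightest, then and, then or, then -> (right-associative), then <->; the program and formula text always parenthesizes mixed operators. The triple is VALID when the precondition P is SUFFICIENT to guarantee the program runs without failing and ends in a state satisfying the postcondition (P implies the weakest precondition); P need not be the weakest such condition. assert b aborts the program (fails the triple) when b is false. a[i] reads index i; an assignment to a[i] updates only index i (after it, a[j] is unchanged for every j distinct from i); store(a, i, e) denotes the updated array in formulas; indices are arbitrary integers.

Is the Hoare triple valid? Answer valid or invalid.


Working backward. After the program, the postcondition (tot + 1 > 4 and 3*buf[tot + 1] + 4 != 3) and (not (x + 6 > -7)) must hold; in canonical form it is tot > 3 and 3*buf[tot + 1] != -1 and (not (x > -13)).
Before h := 3*cnt: tot > 3 and 3*buf[tot + 1] != -1 and (not (x > -13))
Before assert 2*buf[2] - 5 < -6 and cnt + acc > 6: 2*buf[2] < -1 and acc + cnt > 6 and tot > 3 and 3*buf[tot + 1] != -1 and (not (x > -13))
Then branch requires 2*buf[2] < -1 and acc + cnt > 6 and tot > 3 and 3*buf[tot + 1] != -1 and (not (x > -13)); else branch requires 2*buf[2] < -1 and acc + tot > 12 and tot > 3 and 3*buf[tot + 1] != -1 and (not (x > -13)).
Before the if: ((buf[tot + 2] + 2*buf[tot] >= -3 and buf[1] != 3*cnt - 6) -> (2*buf[2] < -1 and acc + cnt > 6 and tot > 3 and 3*buf[tot + 1] != -1 and (not (x > -13)))) and ((not (buf[tot + 2] + 2*buf[tot] >= -3 and buf[1] != 3*cnt - 6)) -> (2*buf[2] < -1 and acc + tot > 12 and tot > 3 and 3*buf[tot + 1] != -1 and (not (x > -13))))
The weakest precondition is ((buf[tot + 2] + 2*buf[tot] >= -3 and buf[1] != 3*cnt - 6) -> (2*buf[2] < -1 and acc + cnt > 6 and tot > 3 and 3*buf[tot + 1] != -1 and (not (x > -13)))) and ((not (buf[tot + 2] + 2*buf[tot] >= -3 and buf[1] != 3*cnt - 6)) -> (2*buf[2] < -1 and acc + tot > 12 and tot > 3 and 3*buf[tot + 1] != -1 and (not (x > -13)))).
Check whether ((buf[tot + 2] + 2*buf[tot] >= -3 and buf[1] != 3*cnt - 6) -> (2*buf[2] < -1 and acc + cnt > 6 and tot > 3 and 3*buf[tot + 1] != -1 and (not (x > -13)))) and ((not (buf[tot + 2] + 2*buf[tot] >= -3 and buf[1] != 3*cnt - 6)) -> (2*buf[2] < -1 and acc + tot > 11 and tot > 3 and 3*buf[tot + 1] != -1 and (not (x > -13)))) implies it.
Countermodel: at the initial state acc = 8, buf = {[1] = -2, [2] = -1, [4] = -2, [5] = -2, [6] = 0, elsewhere -2}, cnt = 0, tot = 4, x = -13, the precondition holds but the weakest precondition fails.
Answer: invalid


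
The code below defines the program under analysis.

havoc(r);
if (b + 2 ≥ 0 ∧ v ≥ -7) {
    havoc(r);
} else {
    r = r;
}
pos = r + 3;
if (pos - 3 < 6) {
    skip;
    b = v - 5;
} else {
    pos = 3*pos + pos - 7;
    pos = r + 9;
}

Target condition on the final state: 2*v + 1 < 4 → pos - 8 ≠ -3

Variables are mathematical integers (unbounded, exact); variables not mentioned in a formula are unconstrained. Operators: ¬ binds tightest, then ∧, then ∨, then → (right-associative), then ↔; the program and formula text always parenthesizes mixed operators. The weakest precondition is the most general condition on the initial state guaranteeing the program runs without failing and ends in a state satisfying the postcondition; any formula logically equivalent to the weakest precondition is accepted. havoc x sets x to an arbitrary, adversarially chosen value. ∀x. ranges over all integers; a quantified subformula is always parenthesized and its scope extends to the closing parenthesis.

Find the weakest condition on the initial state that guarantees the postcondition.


Working backward. After the program, the postcondition 2*v + 1 < 4 → pos - 8 ≠ -3 must hold; in canonical form it is 2*v < 3 → pos ≠ 5.
Then branch requires 2*v < 3 → pos ≠ 5; else branch requires 2*v < 3 → r ≠ -4.
Before the if: (pos < 9 → (2*v < 3 → pos ≠ 5)) ∧ ((¬(pos < 9)) → (2*v < 3 → r ≠ -4))
Before pos := r + 3: (r < 6 → (2*v < 3 → r ≠ 2)) ∧ ((¬(r < 6)) → (2*v < 3 → r ≠ -4))
Then branch requires ∀r_1. ((r_1 < 6 → (2*v < 3 → r_1 ≠ 2)) ∧ ((¬(r_1 < 6)) → (2*v < 3 → r_1 ≠ -4))); else branch requires (r < 6 → (2*v < 3 → r ≠ 2)) ∧ ((¬(r < 6)) → (2*v < 3 → r ≠ -4)).
Before the if: ((b ≥ -2 ∧ v ≥ -7) → (∀r_1. ((r_1 < 6 → (2*v < 3 → r_1 ≠ 2)) ∧ ((¬(r_1 < 6)) → (2*v < 3 → r_1 ≠ -4))))) ∧ ((¬(b ≥ -2 ∧ v ≥ -7)) → ((r < 6 → (2*v < 3 → r ≠ 2)) ∧ ((¬(r < 6)) → (2*v < 3 → r ≠ -4))))
Before havoc r: ∀r_2. (((b ≥ -2 ∧ v ≥ -7) → (∀r_1. ((r_1 < 6 → (2*v < 3 → r_1 ≠ 2)) ∧ ((¬(r_1 < 6)) → (2*v < 3 → r_1 ≠ -4))))) ∧ ((¬(b ≥ -2 ∧ v ≥ -7)) → ((r_2 < 6 → (2*v < 3 → r_2 ≠ 2)) ∧ ((¬(r_2 < 6)) → (2*v < 3 → r_2 ≠ -4)))))
Answer: WP = ∀r_2. (((b ≥ -2 ∧ v ≥ -7) → (∀r_1. ((r_1 < 6 → (2*v < 3 → r_1 ≠ 2)) ∧ ((¬(r_1 < 6)) → (2*v < 3 → r_1 ≠ -4))))) ∧ ((¬(b ≥ -2 ∧ v ≥ -7)) → ((r_2 < 6 → (2*v < 3 → r_2 ≠ 2)) ∧ ((¬(r_2 < 6)) → (2*v < 3 → r_2 ≠ -4)))))


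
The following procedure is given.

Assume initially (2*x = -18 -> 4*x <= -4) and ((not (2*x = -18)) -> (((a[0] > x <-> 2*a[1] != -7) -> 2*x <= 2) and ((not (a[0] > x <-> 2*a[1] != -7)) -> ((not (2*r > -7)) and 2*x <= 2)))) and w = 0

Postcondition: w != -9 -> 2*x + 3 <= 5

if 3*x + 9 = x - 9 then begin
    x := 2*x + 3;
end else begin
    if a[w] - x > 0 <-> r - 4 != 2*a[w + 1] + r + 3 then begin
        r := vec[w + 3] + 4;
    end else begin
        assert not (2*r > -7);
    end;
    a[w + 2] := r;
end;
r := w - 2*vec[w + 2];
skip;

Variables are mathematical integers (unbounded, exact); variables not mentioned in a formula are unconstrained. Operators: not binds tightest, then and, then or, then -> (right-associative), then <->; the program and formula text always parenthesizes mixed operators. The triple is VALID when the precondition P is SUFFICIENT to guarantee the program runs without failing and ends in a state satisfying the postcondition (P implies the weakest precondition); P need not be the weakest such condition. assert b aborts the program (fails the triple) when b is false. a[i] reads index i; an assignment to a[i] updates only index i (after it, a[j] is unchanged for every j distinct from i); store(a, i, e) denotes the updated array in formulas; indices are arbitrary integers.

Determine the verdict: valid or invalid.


Working backward. After the program, the postcondition w != -9 -> 2*x + 3 <= 5 must hold; in canonical form it is w != -9 -> 2*x <= 2.
Before skip: w != -9 -> 2*x <= 2
Before r := w - 2*vec[w + 2]: w != -9 -> 2*x <= 2
Then branch requires w != -9 -> 4*x <= -4; else branch requires ((a[w] > x <-> 2*a[w + 1] != -7) -> (w != -9 -> 2*x <= 2)) and ((not (a[w] > x <-> 2*a[w + 1] != -7)) -> ((not (2*r > -7)) and (w != -9 -> 2*x <= 2))).
Before the if: (2*x = -18 -> (w != -9 -> 4*x <= -4)) and ((not (2*x = -18)) -> (((a[w] > x <-> 2*a[w + 1] != -7) -> (w != -9 -> 2*x <= 2)) and ((not (a[w] > x <-> 2*a[w + 1] != -7)) -> ((not (2*r > -7)) and (w != -9 -> 2*x <= 2)))))
The weakest precondition is (2*x = -18 -> (w != -9 -> 4*x <= -4)) and ((not (2*x = -18)) -> (((a[w] > x <-> 2*a[w + 1] != -7) -> (w != -9 -> 2*x <= 2)) and ((not (a[w] > x <-> 2*a[w + 1] != -7)) -> ((not (2*r > -7)) and (w != -9 -> 2*x <= 2))))).
Check whether (2*x = -18 -> 4*x <= -4) and ((not (2*x = -18)) -> (((a[0] > x <-> 2*a[1] != -7) -> 2*x <= 2) and ((not (a[0] > x <-> 2*a[1] != -7)) -> ((not (2*r > -7)) and 2*x <= 2)))) and w = 0 implies it.
Every state satisfying the precondition satisfies the weakest precondition: the implication holds.
Answer: valid


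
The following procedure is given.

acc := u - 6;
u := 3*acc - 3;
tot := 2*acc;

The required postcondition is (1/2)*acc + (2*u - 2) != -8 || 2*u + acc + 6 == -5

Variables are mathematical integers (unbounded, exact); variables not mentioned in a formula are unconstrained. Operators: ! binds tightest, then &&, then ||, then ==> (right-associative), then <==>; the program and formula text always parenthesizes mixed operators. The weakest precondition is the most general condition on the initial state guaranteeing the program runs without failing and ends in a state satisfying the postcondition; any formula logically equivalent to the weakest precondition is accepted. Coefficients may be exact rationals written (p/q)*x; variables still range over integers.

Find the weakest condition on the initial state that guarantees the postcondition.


Working backward. After the program, the postcondition (1/2)*acc + (2*u - 2) != -8 || 2*u + acc + 6 == -5 must hold; in canonical form it is (1/2)*acc + 2*u != -6 || acc + 2*u == -11.
Before tot := 2*acc: (1/2)*acc + 2*u != -6 || acc + 2*u == -11
Before u := 3*acc - 3: (13/2)*acc != 0 || 7*acc == -5
Before acc := u - 6: (13/2)*u != 39 || 7*u == 37
Answer: WP = (13/2)*u != 39 || 7*u == 37


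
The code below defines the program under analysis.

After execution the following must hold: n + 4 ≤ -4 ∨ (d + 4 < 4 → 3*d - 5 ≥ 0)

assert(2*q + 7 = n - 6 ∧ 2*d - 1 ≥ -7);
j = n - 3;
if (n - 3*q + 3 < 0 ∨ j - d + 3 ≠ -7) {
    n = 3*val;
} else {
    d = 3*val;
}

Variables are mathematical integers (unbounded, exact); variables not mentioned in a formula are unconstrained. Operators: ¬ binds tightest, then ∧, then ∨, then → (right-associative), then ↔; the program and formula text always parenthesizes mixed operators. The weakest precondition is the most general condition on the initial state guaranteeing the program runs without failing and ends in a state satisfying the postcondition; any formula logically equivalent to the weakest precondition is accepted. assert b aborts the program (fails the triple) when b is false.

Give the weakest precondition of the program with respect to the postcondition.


Working backward. After the program, the postcondition n + 4 ≤ -4 ∨ (d + 4 < 4 → 3*d - 5 ≥ 0) must hold; in canonical form it is n ≤ -8 ∨ (d < 0 → 3*d ≥ 5).
Then branch requires 3*val ≤ -8 ∨ (d < 0 → 3*d ≥ 5); else branch requires n ≤ -8 ∨ (3*val < 0 → 9*val ≥ 5).
Before the if: ((n < 3*q - 3 ∨ j ≠ d - 10) → (3*val ≤ -8 ∨ (d < 0 → 3*d ≥ 5))) ∧ ((¬(n < 3*q - 3 ∨ j ≠ d - 10)) → (n ≤ -8 ∨ (3*val < 0 → 9*val ≥ 5)))
Before j := n - 3: ((n < 3*q - 3 ∨ n ≠ d - 7) → (3*val ≤ -8 ∨ (d < 0 → 3*d ≥ 5))) ∧ ((¬(n < 3*q - 3 ∨ n ≠ d - 7)) → (n ≤ -8 ∨ (3*val < 0 → 9*val ≥ 5)))
Before assert 2*q + 7 = n - 6 ∧ 2*d - 1 ≥ -7: 2*q = n - 13 ∧ 2*d ≥ -6 ∧ ((n < 3*q - 3 ∨ n ≠ d - 7) → (3*val ≤ -8 ∨ (d < 0 → 3*d ≥ 5))) ∧ ((¬(n < 3*q - 3 ∨ n ≠ d - 7)) → (n ≤ -8 ∨ (3*val < 0 → 9*val ≥ 5)))
Answer: WP = 2*q = n - 13 ∧ 2*d ≥ -6 ∧ ((n < 3*q - 3 ∨ n ≠ d - 7) → (3*val ≤ -8 ∨ (d < 0 → 3*d ≥ 5))) ∧ ((¬(n < 3*q - 3 ∨ n ≠ d - 7)) → (n ≤ -8 ∨ (3*val < 0 → 9*val ≥ 5)))


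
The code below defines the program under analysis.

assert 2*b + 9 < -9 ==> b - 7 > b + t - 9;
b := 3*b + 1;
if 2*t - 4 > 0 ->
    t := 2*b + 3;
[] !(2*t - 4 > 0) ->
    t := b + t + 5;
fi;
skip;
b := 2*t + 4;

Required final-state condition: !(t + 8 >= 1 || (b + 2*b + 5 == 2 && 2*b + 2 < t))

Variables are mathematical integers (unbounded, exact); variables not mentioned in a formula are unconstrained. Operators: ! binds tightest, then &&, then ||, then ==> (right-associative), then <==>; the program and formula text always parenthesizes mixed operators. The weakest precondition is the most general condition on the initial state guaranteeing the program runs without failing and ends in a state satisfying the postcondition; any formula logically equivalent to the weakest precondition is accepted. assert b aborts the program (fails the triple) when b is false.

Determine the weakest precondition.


Working backward. After the program, the postcondition !(t + 8 >= 1 || (b + 2*b + 5 == 2 && 2*b + 2 < t)) must hold; in canonical form it is !(t >= -7 || (3*b == -3 && 2*b < t - 2)).
Before b := 2*t + 4: !(t >= -7 || (6*t == -15 && 3*t < -10))
Before skip: !(t >= -7 || (6*t == -15 && 3*t < -10))
Then branch requires !(2*b >= -10 || (12*b == -33 && 6*b < -19)); else branch requires !(b + t >= -12 || (6*b + 6*t == -45 && 3*b + 3*t < -25)).
Before the if: (2*t > 4 ==> (!(2*b >= -10 || (12*b == -33 && 6*b < -19)))) && ((!(2*t > 4)) ==> (!(b + t >= -12 || (6*b + 6*t == -45 && 3*b + 3*t < -25))))
Before b := 3*b + 1: (2*t > 4 ==> (!(6*b >= -12 || (36*b == -45 && 18*b < -25)))) && ((!(2*t > 4)) ==> (!(3*b + t >= -13 || (18*b + 6*t == -51 && 9*b + 3*t < -28))))
Before assert 2*b + 9 < -9 ==> b - 7 > b + t - 9: (2*b < -18 ==> t < 2) && (2*t > 4 ==> (!(6*b >= -12 || (36*b == -45 && 18*b < -25)))) && ((!(2*t > 4)) ==> (!(3*b + t >= -13 || (18*b + 6*t == -51 && 9*b + 3*t < -28))))
Answer: WP = (2*b < -18 ==> t < 2) && (2*t > 4 ==> (!(6*b >= -12 || (36*b == -45 && 18*b < -25)))) && ((!(2*t > 4)) ==> (!(3*b + t >= -13 || (18*b + 6*t == -51 && 9*b + 3*t < -28))))


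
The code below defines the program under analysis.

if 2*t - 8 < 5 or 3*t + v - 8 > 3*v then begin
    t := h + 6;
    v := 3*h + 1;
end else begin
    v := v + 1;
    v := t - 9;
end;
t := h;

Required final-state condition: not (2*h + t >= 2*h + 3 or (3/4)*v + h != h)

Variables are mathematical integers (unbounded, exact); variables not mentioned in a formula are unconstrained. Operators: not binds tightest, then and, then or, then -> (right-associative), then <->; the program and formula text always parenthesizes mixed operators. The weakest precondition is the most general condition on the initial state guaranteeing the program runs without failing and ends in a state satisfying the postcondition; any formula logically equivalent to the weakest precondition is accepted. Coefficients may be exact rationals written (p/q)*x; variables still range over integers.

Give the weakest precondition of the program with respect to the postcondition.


Working backward. After the program, the postcondition not (2*h + t >= 2*h + 3 or (3/4)*v + h != h) must hold; in canonical form it is not (t >= 3 or (3/4)*v != 0).
Before t := h: not (h >= 3 or (3/4)*v != 0)
Then branch requires not (h >= 3 or (9/4)*h != -3/4); else branch requires not (h >= 3 or (3/4)*t != 27/4).
Before the if: ((2*t < 13 or 3*t > 2*v + 8) -> (not (h >= 3 or (9/4)*h != -3/4))) and ((not (2*t < 13 or 3*t > 2*v + 8)) -> (not (h >= 3 or (3/4)*t != 27/4)))
Answer: WP = ((2*t < 13 or 3*t > 2*v + 8) -> (not (h >= 3 or (9/4)*h != -3/4))) and ((not (2*t < 13 or 3*t > 2*v + 8)) -> (not (h >= 3 or (3/4)*t != 27/4)))


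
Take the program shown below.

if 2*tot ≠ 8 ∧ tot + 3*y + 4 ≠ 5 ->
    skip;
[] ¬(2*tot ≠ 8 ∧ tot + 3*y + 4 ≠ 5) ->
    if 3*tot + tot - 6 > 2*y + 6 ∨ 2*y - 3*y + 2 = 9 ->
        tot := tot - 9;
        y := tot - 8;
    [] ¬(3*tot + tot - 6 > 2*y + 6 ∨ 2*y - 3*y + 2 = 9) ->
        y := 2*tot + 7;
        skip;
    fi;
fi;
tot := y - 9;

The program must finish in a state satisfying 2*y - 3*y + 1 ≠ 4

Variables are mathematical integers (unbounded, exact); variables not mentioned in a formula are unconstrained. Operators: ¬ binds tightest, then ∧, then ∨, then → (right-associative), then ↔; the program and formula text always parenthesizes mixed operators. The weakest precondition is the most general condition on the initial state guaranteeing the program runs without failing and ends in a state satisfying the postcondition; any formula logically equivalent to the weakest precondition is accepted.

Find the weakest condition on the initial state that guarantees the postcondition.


Working backward. After the program, the postcondition 2*y - 3*y + 1 ≠ 4 must hold; in canonical form it is y ≠ -3.
Before tot := y - 9: y ≠ -3
Then branch requires y ≠ -3; else branch requires ((4*tot > 2*y + 12 ∨ y = -7) → tot ≠ 14) ∧ ((¬(4*tot > 2*y + 12 ∨ y = -7)) → 2*tot ≠ -10).
Before the if: ((2*tot ≠ 8 ∧ tot + 3*y ≠ 1) → y ≠ -3) ∧ ((¬(2*tot ≠ 8 ∧ tot + 3*y ≠ 1)) → (((4*tot > 2*y + 12 ∨ y = -7) → tot ≠ 14) ∧ ((¬(4*tot > 2*y + 12 ∨ y = -7)) → 2*tot ≠ -10)))
Answer: WP = ((2*tot ≠ 8 ∧ tot + 3*y ≠ 1) → y ≠ -3) ∧ ((¬(2*tot ≠ 8 ∧ tot + 3*y ≠ 1)) → (((4*tot > 2*y + 12 ∨ y = -7) → tot ≠ 14) ∧ ((¬(4*tot > 2*y + 12 ∨ y = -7)) → 2*tot ≠ -10)))


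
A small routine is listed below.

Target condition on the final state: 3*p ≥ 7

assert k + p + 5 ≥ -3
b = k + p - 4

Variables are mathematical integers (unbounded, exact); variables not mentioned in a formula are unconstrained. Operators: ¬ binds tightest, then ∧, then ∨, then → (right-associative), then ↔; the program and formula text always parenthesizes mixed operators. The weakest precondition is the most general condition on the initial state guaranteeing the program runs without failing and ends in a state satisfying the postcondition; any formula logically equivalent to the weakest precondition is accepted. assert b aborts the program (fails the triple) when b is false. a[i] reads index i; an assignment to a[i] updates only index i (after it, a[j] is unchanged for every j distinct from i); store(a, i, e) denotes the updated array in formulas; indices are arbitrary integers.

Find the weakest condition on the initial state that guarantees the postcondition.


Working backward. After the program, 3*p ≥ 7 must hold.
Before b := k + p - 4: 3*p ≥ 7
Before assert k + p + 5 ≥ -3: k + p ≥ -8 ∧ 3*p ≥ 7
Answer: WP = k + p ≥ -8 ∧ 3*p ≥ 7


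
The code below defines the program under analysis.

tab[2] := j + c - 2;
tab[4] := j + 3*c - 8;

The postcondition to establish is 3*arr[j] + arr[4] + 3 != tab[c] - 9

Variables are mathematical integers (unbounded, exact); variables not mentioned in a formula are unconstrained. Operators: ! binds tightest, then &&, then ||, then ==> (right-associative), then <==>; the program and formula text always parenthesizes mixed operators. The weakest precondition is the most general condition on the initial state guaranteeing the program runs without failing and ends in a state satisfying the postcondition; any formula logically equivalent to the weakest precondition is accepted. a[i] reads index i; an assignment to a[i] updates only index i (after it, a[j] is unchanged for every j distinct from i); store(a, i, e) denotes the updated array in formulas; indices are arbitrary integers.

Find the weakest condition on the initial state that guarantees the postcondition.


Working backward. After the program, the postcondition 3*arr[j] + arr[4] + 3 != tab[c] - 9 must hold; in canonical form it is arr[4] + 3*arr[j] != tab[c] - 12.
Before tab[4] := j + 3*c - 8: arr[4] + 3*arr[j] != store(tab, 4, 3*c + j - 8)[c] - 12
Before tab[2] := j + c - 2: arr[4] + 3*arr[j] != store(store(tab, 2, c + j - 2), 4, 3*c + j - 8)[c] - 12
Answer: WP = arr[4] + 3*arr[j] != store(store(tab, 2, c + j - 2), 4, 3*c + j - 8)[c] - 12


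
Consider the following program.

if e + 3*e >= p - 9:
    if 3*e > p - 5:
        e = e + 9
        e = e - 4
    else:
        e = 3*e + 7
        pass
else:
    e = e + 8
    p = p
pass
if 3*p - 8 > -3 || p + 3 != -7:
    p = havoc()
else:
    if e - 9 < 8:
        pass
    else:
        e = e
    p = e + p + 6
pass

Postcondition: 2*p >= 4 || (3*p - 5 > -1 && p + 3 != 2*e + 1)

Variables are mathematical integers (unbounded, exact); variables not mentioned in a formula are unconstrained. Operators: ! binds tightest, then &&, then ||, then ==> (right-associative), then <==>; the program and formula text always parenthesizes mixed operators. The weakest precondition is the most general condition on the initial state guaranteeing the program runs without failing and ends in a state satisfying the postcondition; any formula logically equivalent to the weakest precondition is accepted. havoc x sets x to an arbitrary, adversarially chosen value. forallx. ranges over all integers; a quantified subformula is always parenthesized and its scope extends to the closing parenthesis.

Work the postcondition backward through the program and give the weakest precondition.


Working backward. After the program, the postcondition 2*p >= 4 || (3*p - 5 > -1 && p + 3 != 2*e + 1) must hold; in canonical form it is 2*p >= 4 || (3*p > 4 && p != 2*e - 2).
Before skip: 2*p >= 4 || (3*p > 4 && p != 2*e - 2)
Then branch requires forall p_1. (2*p_1 >= 4 || (3*p_1 > 4 && p_1 != 2*e - 2)); else branch requires (e < 17 ==> (2*e + 2*p >= -8 || (3*e + 3*p > -14 && p != e - 8))) && ((!(e < 17)) ==> (2*e + 2*p >= -8 || (3*e + 3*p > -14 && p != e - 8))).
Before the if: ((3*p > 5 || p != -10) ==> (forall p_1. (2*p_1 >= 4 || (3*p_1 > 4 && p_1 != 2*e - 2)))) && ((!(3*p > 5 || p != -10)) ==> ((e < 17 ==> (2*e + 2*p >= -8 || (3*e + 3*p > -14 && p != e - 8))) && ((!(e < 17)) ==> (2*e + 2*p >= -8 || (3*e + 3*p > -14 && p != e - 8)))))
Before skip: ((3*p > 5 || p != -10) ==> (forall p_1. (2*p_1 >= 4 || (3*p_1 > 4 && p_1 != 2*e - 2)))) && ((!(3*p > 5 || p != -10)) ==> ((e < 17 ==> (2*e + 2*p >= -8 || (3*e + 3*p > -14 && p != e - 8))) && ((!(e < 17)) ==> (2*e + 2*p >= -8 || (3*e + 3*p > -14 && p != e - 8)))))
Then branch requires (3*e > p - 5 ==> (((3*p > 5 || p != -10) ==> (forall p_1. (2*p_1 >= 4 || (3*p_1 > 4 && p_1 != 2*e + 8)))) && ((!(3*p > 5 || p != -10)) ==> ((e < 12 ==> (2*e + 2*p >= -18 || (3*e + 3*p > -29 && p != e - 3))) && ((!(e < 12)) ==> (2*e + 2*p >= -18 || (3*e + 3*p > -29 && p != e - 3))))))) && ((!(3*e > p - 5)) ==> (((3*p > 5 || p != -10) ==> (forall p_1. (2*p_1 >= 4 || (3*p_1 > 4 && p_1 != 6*e + 12)))) && ((!(3*p > 5 || p != -10)) ==> ((3*e < 10 ==> (6*e + 2*p >= -22 || (9*e + 3*p > -35 && p != 3*e - 1))) && ((!(3*e < 10)) ==> (6*e + 2*p >= -22 || (9*e + 3*p > -35 && p != 3*e - 1))))))); else branch requires ((3*p > 5 || p != -10) ==> (forall p_1. (2*p_1 >= 4 || (3*p_1 > 4 && p_1 != 2*e + 14)))) && ((!(3*p > 5 || p != -10)) ==> ((e < 9 ==> (2*e + 2*p >= -24 || (3*e + 3*p > -38 && p != e))) && ((!(e < 9)) ==> (2*e + 2*p >= -24 || (3*e + 3*p > -38 && p != e))))).
Before the if: (4*e >= p - 9 ==> ((3*e > p - 5 ==> (((3*p > 5 || p != -10) ==> (forall p_1. (2*p_1 >= 4 || (3*p_1 > 4 && p_1 != 2*e + 8)))) && ((!(3*p > 5 || p != -10)) ==> ((e < 12 ==> (2*e + 2*p >= -18 || (3*e + 3*p > -29 && p != e - 3))) && ((!(e < 12)) ==> (2*e + 2*p >= -18 || (3*e + 3*p > -29 && p != e - 3))))))) && ((!(3*e > p - 5)) ==> (((3*p > 5 || p != -10) ==> (forall p_1. (2*p_1 >= 4 || (3*p_1 > 4 && p_1 != 6*e + 12)))) && ((!(3*p > 5 || p != -10)) ==> ((3*e < 10 ==> (6*e + 2*p >= -22 || (9*e + 3*p > -35 && p != 3*e - 1))) && ((!(3*e < 10)) ==> (6*e + 2*p >= -22 || (9*e + 3*p > -35 && p != 3*e - 1))))))))) && ((!(4*e >= p - 9)) ==> (((3*p > 5 || p != -10) ==> (forall p_1. (2*p_1 >= 4 || (3*p_1 > 4 && p_1 != 2*e + 14)))) && ((!(3*p > 5 || p != -10)) ==> ((e < 9 ==> (2*e + 2*p >= -24 || (3*e + 3*p > -38 && p != e))) && ((!(e < 9)) ==> (2*e + 2*p >= -24 || (3*e + 3*p > -38 && p != e)))))))
Answer: WP = (4*e >= p - 9 ==> ((3*e > p - 5 ==> (((3*p > 5 || p != -10) ==> (forall p_1. (2*p_1 >= 4 || (3*p_1 > 4 && p_1 != 2*e + 8)))) && ((!(3*p > 5 || p != -10)) ==> ((e < 12 ==> (2*e + 2*p >= -18 || (3*e + 3*p > -29 && p != e - 3))) && ((!(e < 12)) ==> (2*e + 2*p >= -18 || (3*e + 3*p > -29 && p != e - 3))))))) && ((!(3*e > p - 5)) ==> (((3*p > 5 || p != -10) ==> (forall p_1. (2*p_1 >= 4 || (3*p_1 > 4 && p_1 != 6*e + 12)))) && ((!(3*p > 5 || p != -10)) ==> ((3*e < 10 ==> (6*e + 2*p >= -22 || (9*e + 3*p > -35 && p != 3*e - 1))) && ((!(3*e < 10)) ==> (6*e + 2*p >= -22 || (9*e + 3*p > -35 && p != 3*e - 1))))))))) && ((!(4*e >= p - 9)) ==> (((3*p > 5 || p != -10) ==> (forall p_1. (2*p_1 >= 4 || (3*p_1 > 4 && p_1 != 2*e + 14)))) && ((!(3*p > 5 || p != -10)) ==> ((e < 9 ==> (2*e + 2*p >= -24 || (3*e + 3*p > -38 && p != e))) && ((!(e < 9)) ==> (2*e + 2*p >= -24 || (3*e + 3*p > -38 && p != e)))))))
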